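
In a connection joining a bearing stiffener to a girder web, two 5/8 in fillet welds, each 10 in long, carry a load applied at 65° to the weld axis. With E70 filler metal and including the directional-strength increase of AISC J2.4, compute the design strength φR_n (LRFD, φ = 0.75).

E70XX → F_EXX = 70 ksi.
t_e = 0.707 × 0.625 = 0.4419 in; A_we = 0.4419 × 20 = 8.837 in².
Directional factor: 1.0 + 0.5 sin^1.5(65°) = 1.431.
F_nw = 0.6 × 70 × 1.431 = 60.12 ksi.
φR_n = 0.75 × 60.12 × 8.837 = 398.5 kips.

φR_n ≈ 398 kips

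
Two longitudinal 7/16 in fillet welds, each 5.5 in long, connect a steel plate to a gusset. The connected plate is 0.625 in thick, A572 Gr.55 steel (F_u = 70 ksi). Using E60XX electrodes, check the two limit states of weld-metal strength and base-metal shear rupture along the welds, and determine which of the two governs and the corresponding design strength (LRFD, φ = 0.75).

φR_n ≈ 91.9 kip (weld metal governs)

E60XX → F_EXX = 60 ksi.
t_e = 0.707 × 0.4375 = 0.3093 in; L = 11 in.
Weld metal: φR_n = 0.75 × 0.6 × 60 × 0.3093 × 11 = 91.87 kip.
Base metal (shear rupture): φR_n = 0.75 × 0.6 × 70 × 0.625 × 11 = 216.6 kip.
Governing: weld metal.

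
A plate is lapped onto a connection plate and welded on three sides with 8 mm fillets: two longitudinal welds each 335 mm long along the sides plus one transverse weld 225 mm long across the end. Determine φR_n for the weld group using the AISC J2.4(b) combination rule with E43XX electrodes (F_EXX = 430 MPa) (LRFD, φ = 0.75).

φR_n ≈ 993 kN

t_e = 0.707 × 8 = 5.656 mm.
R_nwl = 0.6 × 430 × 5.656 × 670 × 10⁻³ = 977.7 kN (longitudinal, 2 welds).
R_nwt = 0.6 × 430 × 5.656 × 225 × 10⁻³ = 328.3 kN (transverse, base value).
(i) R_nwl + R_nwt = 1306 kN; (ii) 0.85 R_nwl + 1.5 R_nwt = 1324 kN.
R_n = max = 1324 kN [governs: (ii)]; φR_n = 992.7 kN.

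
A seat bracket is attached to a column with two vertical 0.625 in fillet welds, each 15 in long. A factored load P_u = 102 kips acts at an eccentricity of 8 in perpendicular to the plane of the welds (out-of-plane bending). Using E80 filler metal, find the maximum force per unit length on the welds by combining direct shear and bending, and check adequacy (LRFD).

E80XX → F_EXX = 80 ksi.
L_w = 2 × 15 = 30 in; section modulus (unit throat) S = 2 × L²/6 = 75 in².
Direct shear f_v = P/L_w = 102/30 = 3.4 kip/in.
Moment M = P × e = 102 × 8 = 816 kip·in; bending f_b = M/S = 10.88 kip/in.
f_max = √(f_v² + f_b²) = √(3.4² + 10.88²) = 11.4 kip/in.
φr_n = 0.75 × 0.6 × 80 × (0.707 × 0.625) = 15.91 kip/in → adequate.

f_max ≈ 11.4 kip/in; adequate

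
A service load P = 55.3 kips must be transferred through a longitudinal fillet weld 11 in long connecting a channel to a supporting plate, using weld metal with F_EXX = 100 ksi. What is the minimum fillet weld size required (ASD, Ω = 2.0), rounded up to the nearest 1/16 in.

w = 1/4 in

Total weld length L = 11 in.
Required throat t_e = P × Ω / (0.6 F_EXX × L) = 55.3 × 2.0 / (0.6 × 100 × 11) = 0.1676 in.
Required leg w = t_e / 0.707 = 0.237 in → use 1/4 in.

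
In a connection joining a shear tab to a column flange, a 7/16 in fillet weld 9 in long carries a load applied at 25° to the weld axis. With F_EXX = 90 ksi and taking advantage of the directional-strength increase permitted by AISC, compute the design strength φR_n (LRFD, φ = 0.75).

t_e = 0.707 × 0.4375 = 0.3093 in; A_we = 0.3093 × 9 = 2.784 in².
Directional factor: 1.0 + 0.5 sin^1.5(25°) = 1.137.
F_nw = 0.6 × 90 × 1.137 = 61.42 ksi.
φR_n = 0.75 × 61.42 × 2.784 = 128.2 kip.

φR_n ≈ 128 kip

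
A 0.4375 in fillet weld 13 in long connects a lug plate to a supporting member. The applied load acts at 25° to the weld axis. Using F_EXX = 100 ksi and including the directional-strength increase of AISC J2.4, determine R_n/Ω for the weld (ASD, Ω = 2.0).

R_n/Ω ≈ 137 kip

t_e = 0.707 × 0.4375 = 0.3093 in; A_we = 0.3093 × 13 = 4.021 in².
Directional factor: 1.0 + 0.5 sin^1.5(25°) = 1.137.
F_nw = 0.6 × 100 × 1.137 = 68.24 ksi.
R_n/Ω = (68.24 × 4.021) / 2.0 = 137.2 kip.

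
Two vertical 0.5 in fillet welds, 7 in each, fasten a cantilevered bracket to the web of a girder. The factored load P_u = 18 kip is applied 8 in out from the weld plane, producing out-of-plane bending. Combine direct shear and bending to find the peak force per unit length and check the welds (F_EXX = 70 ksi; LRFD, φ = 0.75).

f_max ≈ 8.91 kip/in; adequate

L_w = 2 × 7 = 14 in; section modulus (unit throat) S = 2 × L²/6 = 16.33 in².
Direct shear f_v = P/L_w = 18/14 = 1.286 kip/in.
Moment M = P × e = 18 × 8 = 144 kip·in; bending f_b = M/S = 8.816 kip/in.
f_max = √(f_v² + f_b²) = √(1.286² + 8.816²) = 8.91 kip/in.
φr_n = 0.75 × 0.6 × 70 × (0.707 × 0.5) = 11.14 kip/in → adequate.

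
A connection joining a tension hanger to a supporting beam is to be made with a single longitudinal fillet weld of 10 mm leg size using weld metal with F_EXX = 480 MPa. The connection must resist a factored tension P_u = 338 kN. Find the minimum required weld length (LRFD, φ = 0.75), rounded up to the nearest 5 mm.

Throat t_e = 0.707 × 10 = 7.07 mm.
φr_n = 0.75 × 0.6 × 480 × 7.07 × 10⁻³ = 1.527 kN/mm.
L_req = P_u / φr_n = 338 / 1.527 = 221.3 mm total.
Round up → use L = 225 mm.

L = 225 mm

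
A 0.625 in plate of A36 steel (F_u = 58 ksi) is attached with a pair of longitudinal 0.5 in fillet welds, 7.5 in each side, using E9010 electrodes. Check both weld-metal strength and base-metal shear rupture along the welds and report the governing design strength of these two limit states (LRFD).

φR_n ≈ 215 kip (weld metal governs)

E90XX → F_EXX = 90 ksi.
t_e = 0.707 × 0.5 = 0.3535 in; L = 15 in.
Weld metal: φR_n = 0.75 × 0.6 × 90 × 0.3535 × 15 = 214.8 kip.
Base metal (shear rupture): φR_n = 0.75 × 0.6 × 58 × 0.625 × 15 = 244.7 kip.
Governing: weld metal.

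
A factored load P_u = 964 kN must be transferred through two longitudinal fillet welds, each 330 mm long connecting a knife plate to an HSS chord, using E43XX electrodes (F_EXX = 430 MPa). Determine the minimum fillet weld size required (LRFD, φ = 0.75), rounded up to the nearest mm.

w = 11 mm

Total weld length L = 660 mm.
Required throat t_e = P_u / (φ × 0.6 F_EXX × L) = 964 / (0.75 × 0.6 × 430 × 660 × 10⁻³) = 7.548 mm.
Required leg w = t_e / 0.707 = 10.68 mm → use 11 mm.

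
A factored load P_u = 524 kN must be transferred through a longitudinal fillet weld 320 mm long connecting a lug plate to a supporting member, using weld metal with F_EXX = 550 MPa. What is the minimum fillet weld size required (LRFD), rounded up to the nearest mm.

Total weld length L = 320 mm.
Required throat t_e = P_u / (φ × 0.6 F_EXX × L) = 524 / (0.75 × 0.6 × 550 × 320 × 10⁻³) = 6.616 mm.
Required leg w = t_e / 0.707 = 9.358 mm → use 10 mm.

w = 10 mm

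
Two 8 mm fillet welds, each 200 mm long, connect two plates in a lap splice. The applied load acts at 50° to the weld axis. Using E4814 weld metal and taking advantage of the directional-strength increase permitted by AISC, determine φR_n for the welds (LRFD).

φR_n ≈ 653 kN

E48XX → F_EXX = 480 MPa.
t_e = 0.707 × 8 = 5.656 mm; A_we = 5.656 × 400 = 2262 mm².
Directional factor: 1.0 + 0.5 sin^1.5(50°) = 1.335.
F_nw = 0.6 × 480 × 1.335 = 384.5 MPa.
φR_n = 0.75 × 384.5 × 2262 × 10⁻³ = 652.5 kN.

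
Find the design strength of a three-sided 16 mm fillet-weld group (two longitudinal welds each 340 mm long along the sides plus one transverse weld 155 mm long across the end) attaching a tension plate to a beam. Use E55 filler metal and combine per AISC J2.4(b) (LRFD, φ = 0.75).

φR_n ≈ 2340 kN

E55XX → F_EXX = 550 MPa.
t_e = 0.707 × 16 = 11.31 mm.
R_nwl = 0.6 × 550 × 11.31 × 680 × 10⁻³ = 2538 kN (longitudinal, 2 welds).
R_nwt = 0.6 × 550 × 11.31 × 155 × 10⁻³ = 578.6 kN (transverse, base value).
(i) R_nwl + R_nwt = 3117 kN; (ii) 0.85 R_nwl + 1.5 R_nwt = 3026 kN.
R_n = max = 3117 kN [governs: (i)]; φR_n = 2338 kN.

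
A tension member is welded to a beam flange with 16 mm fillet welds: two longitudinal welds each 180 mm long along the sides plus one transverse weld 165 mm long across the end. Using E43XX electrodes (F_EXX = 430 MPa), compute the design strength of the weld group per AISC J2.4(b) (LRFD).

t_e = 0.707 × 16 = 11.31 mm.
R_nwl = 0.6 × 430 × 11.31 × 360 × 10⁻³ = 1051 kN (longitudinal, 2 welds).
R_nwt = 0.6 × 430 × 11.31 × 165 × 10⁻³ = 481.6 kN (transverse, base value).
(i) R_nwl + R_nwt = 1532 kN; (ii) 0.85 R_nwl + 1.5 R_nwt = 1615 kN.
R_n = max = 1615 kN [governs: (ii)]; φR_n = 1212 kN.

φR_n ≈ 1210 kN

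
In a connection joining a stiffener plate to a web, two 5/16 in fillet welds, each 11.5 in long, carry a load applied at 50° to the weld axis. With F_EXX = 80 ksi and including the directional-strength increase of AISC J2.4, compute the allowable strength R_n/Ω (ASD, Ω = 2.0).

t_e = 0.707 × 0.3125 = 0.2209 in; A_we = 0.2209 × 23 = 5.082 in².
Directional factor: 1.0 + 0.5 sin^1.5(50°) = 1.335.
F_nw = 0.6 × 80 × 1.335 = 64.09 ksi.
R_n/Ω = (64.09 × 5.082) / 2.0 = 162.8 kip.

R_n/Ω ≈ 163 kip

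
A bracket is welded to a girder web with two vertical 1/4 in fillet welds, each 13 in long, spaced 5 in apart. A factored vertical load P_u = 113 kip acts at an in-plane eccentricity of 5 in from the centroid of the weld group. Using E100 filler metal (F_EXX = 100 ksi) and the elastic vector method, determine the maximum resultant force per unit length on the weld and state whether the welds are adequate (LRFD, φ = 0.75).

f_max ≈ 9.87 kip/in; NOT adequate

Total weld length L_w = 26 in. Treat welds as unit-width lines.
Polar moment about centroid: J = 2[d³/12 + d(b/2)²] = 2[13³/12 + 13×2.5²] = 528.7 in³.
Direct shear f_v = P/L_w = 113 / 26 = 4.346 kip/in (vertical).
Torsion M = P·e = 113 × 5 = 565 kip·in.
Critical point at (x, y) = (2.5, 6.5) from centroid. f_tx = M·y/J = 6.947 kip/in; f_ty = M·x/J = 2.672 kip/in.
Resultant f_max = √[f_tx² + (f_v + f_ty)²] = √[6.947² + (4.346 + 2.672)²] = 9.875 kip/in.
Capacity per unit length: φr_n = 0.75 × 0.6 × 100 × (0.707 × 0.25) = 7.954 kip/in.
9.875 > 7.954 → NOT adequate.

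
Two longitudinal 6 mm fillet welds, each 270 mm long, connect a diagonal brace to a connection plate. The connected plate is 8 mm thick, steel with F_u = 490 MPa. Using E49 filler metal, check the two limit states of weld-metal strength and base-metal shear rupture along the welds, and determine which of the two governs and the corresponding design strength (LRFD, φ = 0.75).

φR_n ≈ 505 kN (weld metal governs)

E49XX → F_EXX = 490 MPa.
t_e = 0.707 × 6 = 4.242 mm; L = 540 mm.
Weld metal: φR_n = 0.75 × 0.6 × 490 × 4.242 × 540 × 10⁻³ = 505.1 kN.
Base metal (shear rupture): φR_n = 0.75 × 0.6 × 490 × 8 × 540 × 10⁻³ = 952.6 kN.
Governing: weld metal.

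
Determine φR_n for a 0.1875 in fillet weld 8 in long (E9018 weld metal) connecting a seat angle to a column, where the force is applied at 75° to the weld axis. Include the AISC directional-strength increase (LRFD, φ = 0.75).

φR_n ≈ 63.3 kip

E90XX → F_EXX = 90 ksi.
t_e = 0.707 × 0.1875 = 0.1326 in; A_we = 0.1326 × 8 = 1.06 in².
Directional factor: 1.0 + 0.5 sin^1.5(75°) = 1.475.
F_nw = 0.6 × 90 × 1.475 = 79.63 ksi.
φR_n = 0.75 × 79.63 × 1.06 = 63.34 kip.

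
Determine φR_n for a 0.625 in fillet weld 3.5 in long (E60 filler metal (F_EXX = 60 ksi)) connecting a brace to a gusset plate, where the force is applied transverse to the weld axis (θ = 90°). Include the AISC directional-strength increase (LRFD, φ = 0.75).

t_e = 0.707 × 0.625 = 0.4419 in; A_we = 0.4419 × 3.5 = 1.547 in².
Directional factor: 1.0 + 0.5 sin^1.5(90°) = 1.5.
F_nw = 0.6 × 60 × 1.5 = 54 ksi.
φR_n = 0.75 × 54 × 1.547 = 62.64 kip.

φR_n ≈ 62.6 kip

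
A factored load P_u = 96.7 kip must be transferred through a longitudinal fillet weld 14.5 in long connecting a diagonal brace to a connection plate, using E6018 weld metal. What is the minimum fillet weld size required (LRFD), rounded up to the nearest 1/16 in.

w = 3/8 in

E60XX → F_EXX = 60 ksi.
Total weld length L = 14.5 in.
Required throat t_e = P_u / (φ × 0.6 F_EXX × L) = 96.7 / (0.75 × 0.6 × 60 × 14.5) = 0.247 in.
Required leg w = t_e / 0.707 = 0.3494 in → use 3/8 in.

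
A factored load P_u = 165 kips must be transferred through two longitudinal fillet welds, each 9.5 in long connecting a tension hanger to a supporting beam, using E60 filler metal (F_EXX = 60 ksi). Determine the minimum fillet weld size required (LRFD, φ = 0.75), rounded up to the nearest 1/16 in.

Total weld length L = 19 in.
Required throat t_e = P_u / (φ × 0.6 F_EXX × L) = 165 / (0.75 × 0.6 × 60 × 19) = 0.3216 in.
Required leg w = t_e / 0.707 = 0.4549 in → use 1/2 in.

w = 1/2 in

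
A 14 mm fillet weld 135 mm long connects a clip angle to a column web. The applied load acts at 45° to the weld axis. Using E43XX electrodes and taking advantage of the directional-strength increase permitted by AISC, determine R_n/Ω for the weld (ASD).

E43XX → F_EXX = 430 MPa.
t_e = 0.707 × 14 = 9.898 mm; A_we = 9.898 × 135 = 1336 mm².
Directional factor: 1.0 + 0.5 sin^1.5(45°) = 1.297.
F_nw = 0.6 × 430 × 1.297 = 334.7 MPa.
R_n/Ω = (334.7 × 1336) / 2.0 × 10⁻³ = 223.6 kN.

R_n/Ω ≈ 224 kN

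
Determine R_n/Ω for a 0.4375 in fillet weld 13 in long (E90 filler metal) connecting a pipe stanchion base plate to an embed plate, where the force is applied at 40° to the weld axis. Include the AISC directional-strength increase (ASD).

E90XX → F_EXX = 90 ksi.
t_e = 0.707 × 0.4375 = 0.3093 in; A_we = 0.3093 × 13 = 4.021 in².
Directional factor: 1.0 + 0.5 sin^1.5(40°) = 1.258.
F_nw = 0.6 × 90 × 1.258 = 67.91 ksi.
R_n/Ω = (67.91 × 4.021) / 2.0 = 136.5 kips.

R_n/Ω ≈ 137 kips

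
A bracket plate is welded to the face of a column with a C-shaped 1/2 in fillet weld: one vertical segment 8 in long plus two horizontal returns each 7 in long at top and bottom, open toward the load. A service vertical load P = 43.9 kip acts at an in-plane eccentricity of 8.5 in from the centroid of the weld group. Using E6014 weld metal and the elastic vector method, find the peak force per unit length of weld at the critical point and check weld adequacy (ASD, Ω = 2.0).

E60XX → F_EXX = 60 ksi.
Total weld length L_w = 22 in. Treat welds as unit-width lines.
Centroid: x̄ = 2×7×3.5 / 22 = 2.227 in from the vertical weld.
Polar moment about centroid: J = I_x + I_y = [8³/12 + 2×7×4²] + [8×2.227² + 2(7³/12 + 7×1.273²)] = 386.2 in³.
Direct shear f_v = P/L_w = 43.9 / 22 = 1.995 kip/in (vertical).
Torsion M = P·e = 43.9 × 8.5 = 373.15 kip·in.
Critical point at (x, y) = (4.773, 4) from centroid. f_tx = M·y/J = 3.865 kip/in; f_ty = M·x/J = 4.611 kip/in.
Resultant f_max = √[f_tx² + (f_v + f_ty)²] = √[3.865² + (1.995 + 4.611)²] = 7.654 kip/in.
Capacity per unit length: r_n/Ω = (1/2.0) × 0.6 × 60 × (0.707 × 0.5) = 6.363 kip/in.
7.654 > 6.363 → NOT adequate.

f_max ≈ 7.65 kip/in; NOT adequate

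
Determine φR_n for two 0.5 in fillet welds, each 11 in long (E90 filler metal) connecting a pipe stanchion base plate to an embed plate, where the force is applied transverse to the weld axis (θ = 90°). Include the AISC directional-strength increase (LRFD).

E90XX → F_EXX = 90 ksi.
t_e = 0.707 × 0.5 = 0.3535 in; A_we = 0.3535 × 22 = 7.777 in².
Directional factor: 1.0 + 0.5 sin^1.5(90°) = 1.5.
F_nw = 0.6 × 90 × 1.5 = 81 ksi.
φR_n = 0.75 × 81 × 7.777 = 472.5 kip.

φR_n ≈ 472 kip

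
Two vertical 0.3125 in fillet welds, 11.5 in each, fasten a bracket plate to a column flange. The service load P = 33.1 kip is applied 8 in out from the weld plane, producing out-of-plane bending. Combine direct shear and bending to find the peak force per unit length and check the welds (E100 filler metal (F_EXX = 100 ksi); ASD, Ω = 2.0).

L_w = 2 × 11.5 = 23 in; section modulus (unit throat) S = 2 × L²/6 = 44.08 in².
Direct shear f_v = P/L_w = 33.1/23 = 1.439 kip/in.
Moment M = P × e = 33.1 × 8 = 264.8 kip·in; bending f_b = M/S = 6.007 kip/in.
f_max = √(f_v² + f_b²) = √(1.439² + 6.007²) = 6.177 kip/in.
r_n/Ω = (1/2.0) × 0.6 × 100 × (0.707 × 0.3125) = 6.628 kip/in → adequate.

f_max ≈ 6.18 kip/in; adequate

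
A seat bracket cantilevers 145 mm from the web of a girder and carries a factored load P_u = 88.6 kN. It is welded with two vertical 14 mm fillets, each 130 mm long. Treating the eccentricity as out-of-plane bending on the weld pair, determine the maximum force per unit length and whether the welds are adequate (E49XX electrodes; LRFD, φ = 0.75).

E49XX → F_EXX = 490 MPa.
L_w = 2 × 130 = 260 mm; section modulus (unit throat) S = 2 × L²/6 = 5633 mm².
Direct shear f_v = P/L_w = 88.6×10³/260 = 340.8 N/mm.
Moment M = P × e = 88.6×10³ × 145 = 12847000 N·mm; bending f_b = M/S = 2281 N/mm.
f_max = √(f_v² + f_b²) = √(340.8² + 2281²) = 2306 N/mm.
φr_n = 0.75 × 0.6 × 490 × (0.707 × 14) = 2183 N/mm → NOT adequate.

f_max ≈ 2310 N/mm; NOT adequate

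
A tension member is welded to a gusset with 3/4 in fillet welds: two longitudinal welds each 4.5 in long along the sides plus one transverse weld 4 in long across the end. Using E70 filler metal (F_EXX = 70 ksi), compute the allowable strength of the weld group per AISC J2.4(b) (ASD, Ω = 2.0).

t_e = 0.707 × 0.75 = 0.5302 in.
R_nwl = 0.6 × 70 × 0.5302 × 9 = 200.4 kip (longitudinal, 2 welds).
R_nwt = 0.6 × 70 × 0.5302 × 4 = 89.08 kip (transverse, base value).
(i) R_nwl + R_nwt = 289.5 kip; (ii) 0.85 R_nwl + 1.5 R_nwt = 304 kip.
R_n = max = 304 kip [governs: (ii)]; R_n/Ω = 152 kip.

R_n/Ω ≈ 152 kip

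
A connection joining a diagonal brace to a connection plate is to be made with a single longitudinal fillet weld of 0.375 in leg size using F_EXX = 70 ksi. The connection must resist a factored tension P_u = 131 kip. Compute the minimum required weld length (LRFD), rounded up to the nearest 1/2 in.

Throat t_e = 0.707 × 0.375 = 0.2651 in.
φr_n = 0.75 × 0.6 × 70 × 0.2651 = 8.351 kip/in.
L_req = P_u / φr_n = 131 / 8.351 = 15.69 in total.
Round up → use L = 16 in.

L = 16 in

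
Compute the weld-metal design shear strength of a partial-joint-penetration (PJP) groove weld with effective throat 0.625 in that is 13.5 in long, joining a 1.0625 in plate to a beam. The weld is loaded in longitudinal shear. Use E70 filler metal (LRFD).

φR_n ≈ 266 kip

E70XX → F_EXX = 70 ksi.
Effective throat (given) t_e = 0.625 in.
A_we = 0.625 × 13.5 = 8.438 in².
F_nw = 0.6 F_EXX = 42 ksi.
φR_n = 0.75 × 42 × 8.438 = 265.8 kip.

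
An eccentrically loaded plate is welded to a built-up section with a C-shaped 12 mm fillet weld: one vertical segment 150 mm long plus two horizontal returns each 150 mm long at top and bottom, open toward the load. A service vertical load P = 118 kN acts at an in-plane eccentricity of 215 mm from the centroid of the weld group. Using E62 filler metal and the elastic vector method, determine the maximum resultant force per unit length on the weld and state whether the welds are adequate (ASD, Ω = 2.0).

E62XX → F_EXX = 620 MPa.
Total weld length L_w = 450 mm. Treat welds as unit-width lines.
Centroid: x̄ = 2×150×75 / 450 = 50 mm from the vertical weld.
Polar moment about centroid: J = I_x + I_y = [150³/12 + 2×150×75²] + [150×50² + 2(150³/12 + 150×25²)] = 3094000 mm³.
Direct shear f_v = P/L_w = 118×10³ / 450 = 262.2 N/mm (vertical).
Torsion M = P·e = 118×10³ × 215 = 25370000 N·mm.
Critical point at (x, y) = (100, 75) from centroid. f_tx = M·y/J = 615 N/mm; f_ty = M·x/J = 820 N/mm.
Resultant f_max = √[f_tx² + (f_v + f_ty)²] = √[615² + (262.2 + 820)²] = 1245 N/mm.
Capacity per unit length: r_n/Ω = (1/2.0) × 0.6 × 620 × (0.707 × 12) = 1578 N/mm.
1245 ≤ 1578 → adequate.

f_max ≈ 1240 N/mm; adequate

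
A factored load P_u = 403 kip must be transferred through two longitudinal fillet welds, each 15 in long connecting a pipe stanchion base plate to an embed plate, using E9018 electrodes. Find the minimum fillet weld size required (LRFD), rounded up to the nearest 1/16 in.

w = 1/2 in

E90XX → F_EXX = 90 ksi.
Total weld length L = 30 in.
Required throat t_e = P_u / (φ × 0.6 F_EXX × L) = 403 / (0.75 × 0.6 × 90 × 30) = 0.3317 in.
Required leg w = t_e / 0.707 = 0.4691 in → use 1/2 in.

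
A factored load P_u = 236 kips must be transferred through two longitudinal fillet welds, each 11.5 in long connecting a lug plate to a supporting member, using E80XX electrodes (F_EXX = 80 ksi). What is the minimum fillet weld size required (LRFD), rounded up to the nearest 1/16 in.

Total weld length L = 23 in.
Required throat t_e = P_u / (φ × 0.6 F_EXX × L) = 236 / (0.75 × 0.6 × 80 × 23) = 0.285 in.
Required leg w = t_e / 0.707 = 0.4031 in → use 7/16 in.

w = 7/16 in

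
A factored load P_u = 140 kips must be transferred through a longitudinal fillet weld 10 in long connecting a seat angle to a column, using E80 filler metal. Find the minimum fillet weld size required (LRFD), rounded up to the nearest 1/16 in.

E80XX → F_EXX = 80 ksi.
Total weld length L = 10 in.
Required throat t_e = P_u / (φ × 0.6 F_EXX × L) = 140 / (0.75 × 0.6 × 80 × 10) = 0.3889 in.
Required leg w = t_e / 0.707 = 0.5501 in → use 9/16 in.

w = 9/16 in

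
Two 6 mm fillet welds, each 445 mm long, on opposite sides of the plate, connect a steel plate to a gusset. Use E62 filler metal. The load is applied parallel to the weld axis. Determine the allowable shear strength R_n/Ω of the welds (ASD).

E62XX → F_EXX = 620 MPa.
Effective throat t_e = 0.707 × 6 = 4.242 mm.
Total length L = 890 mm; A_we = 4.242 × 890 = 3775 mm².
F_nw = 0.6 F_EXX = 0.6 × 620 = 372 MPa.
R_n = 372 × 3775 × 10⁻³ = 1404 kN; R_n/Ω = 1404/2.0 = 702.2 kN.

R_n/Ω ≈ 702 kN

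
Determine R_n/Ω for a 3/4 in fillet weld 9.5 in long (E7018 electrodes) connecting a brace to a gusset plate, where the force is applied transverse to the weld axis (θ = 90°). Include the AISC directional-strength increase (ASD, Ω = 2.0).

E70XX → F_EXX = 70 ksi.
t_e = 0.707 × 0.75 = 0.5302 in; A_we = 0.5302 × 9.5 = 5.037 in².
Directional factor: 1.0 + 0.5 sin^1.5(90°) = 1.5.
F_nw = 0.6 × 70 × 1.5 = 63 ksi.
R_n/Ω = (63 × 5.037) / 2.0 = 158.7 kip.

R_n/Ω ≈ 159 kip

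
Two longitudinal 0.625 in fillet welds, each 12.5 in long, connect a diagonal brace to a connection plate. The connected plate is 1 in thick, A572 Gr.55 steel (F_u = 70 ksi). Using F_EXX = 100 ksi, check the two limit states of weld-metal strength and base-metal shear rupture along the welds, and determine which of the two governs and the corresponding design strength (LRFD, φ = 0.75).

t_e = 0.707 × 0.625 = 0.4419 in; L = 25 in.
Weld metal: φR_n = 0.75 × 0.6 × 100 × 0.4419 × 25 = 497.1 kips.
Base metal (shear rupture): φR_n = 0.75 × 0.6 × 70 × 1 × 25 = 787.5 kips.
Governing: weld metal.

φR_n ≈ 497 kips (weld metal governs)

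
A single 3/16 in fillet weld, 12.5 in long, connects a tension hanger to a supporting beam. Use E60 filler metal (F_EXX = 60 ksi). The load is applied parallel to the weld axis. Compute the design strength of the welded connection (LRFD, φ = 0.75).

Effective throat t_e = 0.707 × 0.1875 = 0.1326 in.
Total length L = 12.5 in; A_we = 0.1326 × 12.5 = 1.657 in².
F_nw = 0.6 F_EXX = 0.6 × 60 = 36 ksi.
φR_n = 0.75 × 36 × 1.657 = 44.74 kip.

φR_n ≈ 44.7 kip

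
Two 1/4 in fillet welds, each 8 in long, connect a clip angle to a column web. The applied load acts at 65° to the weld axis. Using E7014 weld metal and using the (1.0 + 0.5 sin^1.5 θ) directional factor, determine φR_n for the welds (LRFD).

E70XX → F_EXX = 70 ksi.
t_e = 0.707 × 0.25 = 0.1767 in; A_we = 0.1767 × 16 = 2.828 in².
Directional factor: 1.0 + 0.5 sin^1.5(65°) = 1.431.
F_nw = 0.6 × 70 × 1.431 = 60.12 ksi.
φR_n = 0.75 × 60.12 × 2.828 = 127.5 kips.

φR_n ≈ 128 kips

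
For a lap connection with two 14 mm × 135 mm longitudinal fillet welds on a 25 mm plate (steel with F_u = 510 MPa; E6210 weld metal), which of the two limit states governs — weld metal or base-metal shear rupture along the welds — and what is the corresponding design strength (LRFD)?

φR_n ≈ 746 kN (weld metal governs)

E62XX → F_EXX = 620 MPa.
t_e = 0.707 × 14 = 9.898 mm; L = 270 mm.
Weld metal: φR_n = 0.75 × 0.6 × 620 × 9.898 × 270 × 10⁻³ = 745.6 kN.
Base metal (shear rupture): φR_n = 0.75 × 0.6 × 510 × 25 × 270 × 10⁻³ = 1549 kN.
Governing: weld metal.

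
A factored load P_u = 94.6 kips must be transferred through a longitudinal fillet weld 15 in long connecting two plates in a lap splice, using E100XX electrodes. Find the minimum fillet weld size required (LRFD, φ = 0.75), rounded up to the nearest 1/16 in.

w = 1/4 in

E100XX → F_EXX = 100 ksi.
Total weld length L = 15 in.
Required throat t_e = P_u / (φ × 0.6 F_EXX × L) = 94.6 / (0.75 × 0.6 × 100 × 15) = 0.1401 in.
Required leg w = t_e / 0.707 = 0.1982 in → use 1/4 in.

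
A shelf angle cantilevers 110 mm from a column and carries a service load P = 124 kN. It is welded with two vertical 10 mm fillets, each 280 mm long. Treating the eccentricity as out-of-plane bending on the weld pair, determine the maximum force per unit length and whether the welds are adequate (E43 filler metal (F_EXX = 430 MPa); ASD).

f_max ≈ 567 N/mm; adequate

L_w = 2 × 280 = 560 mm; section modulus (unit throat) S = 2 × L²/6 = 26130 mm².
Direct shear f_v = P/L_w = 124×10³/560 = 221.4 N/mm.
Moment M = P × e = 124×10³ × 110 = 13640000 N·mm; bending f_b = M/S = 521.9 N/mm.
f_max = √(f_v² + f_b²) = √(221.4² + 521.9²) = 567 N/mm.
r_n/Ω = (1/2.0) × 0.6 × 430 × (0.707 × 10) = 912 N/mm → adequate.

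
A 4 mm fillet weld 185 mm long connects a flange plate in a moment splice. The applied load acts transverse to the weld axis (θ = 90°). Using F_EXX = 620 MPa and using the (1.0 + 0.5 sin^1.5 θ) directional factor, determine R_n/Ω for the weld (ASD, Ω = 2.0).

t_e = 0.707 × 4 = 2.828 mm; A_we = 2.828 × 185 = 523.2 mm².
Directional factor: 1.0 + 0.5 sin^1.5(90°) = 1.5.
F_nw = 0.6 × 620 × 1.5 = 558 MPa.
R_n/Ω = (558 × 523.2) / 2.0 × 10⁻³ = 146 kN.

R_n/Ω ≈ 146 kN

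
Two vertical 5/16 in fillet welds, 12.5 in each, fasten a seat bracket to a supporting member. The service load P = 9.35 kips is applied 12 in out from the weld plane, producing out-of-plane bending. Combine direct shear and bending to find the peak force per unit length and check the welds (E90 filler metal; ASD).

f_max ≈ 2.19 kip/in; adequate

E90XX → F_EXX = 90 ksi.
L_w = 2 × 12.5 = 25 in; section modulus (unit throat) S = 2 × L²/6 = 52.08 in².
Direct shear f_v = P/L_w = 9.35/25 = 0.374 kip/in.
Moment M = P × e = 9.35 × 12 = 112.2 kip·in; bending f_b = M/S = 2.154 kip/in.
f_max = √(f_v² + f_b²) = √(0.374² + 2.154²) = 2.186 kip/in.
r_n/Ω = (1/2.0) × 0.6 × 90 × (0.707 × 0.3125) = 5.965 kip/in → adequate.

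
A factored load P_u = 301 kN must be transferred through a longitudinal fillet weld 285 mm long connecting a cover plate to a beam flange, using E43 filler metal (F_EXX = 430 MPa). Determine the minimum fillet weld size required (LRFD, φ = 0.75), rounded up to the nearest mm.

Total weld length L = 285 mm.
Required throat t_e = P_u / (φ × 0.6 F_EXX × L) = 301 / (0.75 × 0.6 × 430 × 285 × 10⁻³) = 5.458 mm.
Required leg w = t_e / 0.707 = 7.72 mm → use 8 mm.

w = 8 mm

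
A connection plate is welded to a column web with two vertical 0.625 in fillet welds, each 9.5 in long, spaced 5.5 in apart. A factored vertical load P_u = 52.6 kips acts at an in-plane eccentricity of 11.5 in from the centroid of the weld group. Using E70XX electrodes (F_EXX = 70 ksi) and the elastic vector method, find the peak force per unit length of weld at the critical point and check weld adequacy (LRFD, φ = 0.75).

f_max ≈ 13.2 kip/in; adequate

Total weld length L_w = 19 in. Treat welds as unit-width lines.
Polar moment about centroid: J = 2[d³/12 + d(b/2)²] = 2[9.5³/12 + 9.5×2.75²] = 286.6 in³.
Direct shear f_v = P/L_w = 52.6 / 19 = 2.768 kip/in (vertical).
Torsion M = P·e = 52.6 × 11.5 = 604.9 kip·in.
Critical point at (x, y) = (2.75, 4.75) from centroid. f_tx = M·y/J = 10.03 kip/in; f_ty = M·x/J = 5.805 kip/in.
Resultant f_max = √[f_tx² + (f_v + f_ty)²] = √[10.03² + (2.768 + 5.805)²] = 13.19 kip/in.
Capacity per unit length: φr_n = 0.75 × 0.6 × 70 × (0.707 × 0.625) = 13.92 kip/in.
13.19 ≤ 13.92 → adequate.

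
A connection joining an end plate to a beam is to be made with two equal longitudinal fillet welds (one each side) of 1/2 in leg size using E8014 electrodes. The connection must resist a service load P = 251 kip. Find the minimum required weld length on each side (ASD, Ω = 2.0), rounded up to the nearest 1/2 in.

L = 15 in on each side

E80XX → F_EXX = 80 ksi.
Throat t_e = 0.707 × 0.5 = 0.3535 in.
r_n/Ω = (0.6 × 80 × 0.3535) / 2.0 = 8.484 kip/in.
L_req = P / (r_n/Ω) = 251 / 8.484 = 29.59 in total.
Per side: 29.59 / 2 = 14.79 in.
Round up → use L = 15 in on each side.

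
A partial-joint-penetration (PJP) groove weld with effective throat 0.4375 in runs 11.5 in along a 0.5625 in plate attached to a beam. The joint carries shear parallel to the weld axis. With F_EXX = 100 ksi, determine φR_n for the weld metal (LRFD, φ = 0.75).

Effective throat (given) t_e = 0.4375 in.
A_we = 0.4375 × 11.5 = 5.031 in².
F_nw = 0.6 F_EXX = 60 ksi.
φR_n = 0.75 × 60 × 5.031 = 226.4 kips.

φR_n ≈ 226 kips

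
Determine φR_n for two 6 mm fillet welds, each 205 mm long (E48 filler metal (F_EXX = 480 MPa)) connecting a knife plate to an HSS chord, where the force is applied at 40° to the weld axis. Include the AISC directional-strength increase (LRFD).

φR_n ≈ 472 kN

t_e = 0.707 × 6 = 4.242 mm; A_we = 4.242 × 410 = 1739 mm².
Directional factor: 1.0 + 0.5 sin^1.5(40°) = 1.258.
F_nw = 0.6 × 480 × 1.258 = 362.2 MPa.
φR_n = 0.75 × 362.2 × 1739 × 10⁻³ = 472.5 kN.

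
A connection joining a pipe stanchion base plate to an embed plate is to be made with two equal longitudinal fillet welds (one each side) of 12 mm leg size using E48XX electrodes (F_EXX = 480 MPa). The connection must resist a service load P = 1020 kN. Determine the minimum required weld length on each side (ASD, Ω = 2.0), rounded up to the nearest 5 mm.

L = 420 mm on each side

Throat t_e = 0.707 × 12 = 8.484 mm.
r_n/Ω = (0.6 × 480 × 8.484) / 2.0 = 1222 N/mm = 1.222 kN/mm.
L_req = P / (r_n/Ω) = 1020 / 1.222 = 834.9 mm total.
Per side: 834.9 / 2 = 417.5 mm.
Round up → use L = 420 mm on each side.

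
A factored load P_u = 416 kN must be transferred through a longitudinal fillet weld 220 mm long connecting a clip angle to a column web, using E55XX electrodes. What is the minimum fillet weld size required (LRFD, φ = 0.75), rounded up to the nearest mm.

E55XX → F_EXX = 550 MPa.
Total weld length L = 220 mm.
Required throat t_e = P_u / (φ × 0.6 F_EXX × L) = 416 / (0.75 × 0.6 × 550 × 220 × 10⁻³) = 7.64 mm.
Required leg w = t_e / 0.707 = 10.81 mm → use 11 mm.

w = 11 mm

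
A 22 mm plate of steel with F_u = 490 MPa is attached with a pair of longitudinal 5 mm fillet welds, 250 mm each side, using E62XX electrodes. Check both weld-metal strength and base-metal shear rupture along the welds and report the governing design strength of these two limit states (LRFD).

φR_n ≈ 493 kN (weld metal governs)

E62XX → F_EXX = 620 MPa.
t_e = 0.707 × 5 = 3.535 mm; L = 500 mm.
Weld metal: φR_n = 0.75 × 0.6 × 620 × 3.535 × 500 × 10⁻³ = 493.1 kN.
Base metal (shear rupture): φR_n = 0.75 × 0.6 × 490 × 22 × 500 × 10⁻³ = 2426 kN.
Governing: weld metal.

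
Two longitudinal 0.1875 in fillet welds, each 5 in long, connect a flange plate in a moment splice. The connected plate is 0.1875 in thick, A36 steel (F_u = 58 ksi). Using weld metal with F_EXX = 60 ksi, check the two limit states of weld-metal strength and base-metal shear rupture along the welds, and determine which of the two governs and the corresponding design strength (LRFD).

t_e = 0.707 × 0.1875 = 0.1326 in; L = 10 in.
Weld metal: φR_n = 0.75 × 0.6 × 60 × 0.1326 × 10 = 35.79 kip.
Base metal (shear rupture): φR_n = 0.75 × 0.6 × 58 × 0.1875 × 10 = 48.94 kip.
Governing: weld metal.

φR_n ≈ 35.8 kip (weld metal governs)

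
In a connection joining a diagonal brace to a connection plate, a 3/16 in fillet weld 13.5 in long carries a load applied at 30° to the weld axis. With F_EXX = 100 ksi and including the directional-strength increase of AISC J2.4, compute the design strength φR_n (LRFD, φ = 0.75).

φR_n ≈ 94.8 kips

t_e = 0.707 × 0.1875 = 0.1326 in; A_we = 0.1326 × 13.5 = 1.79 in².
Directional factor: 1.0 + 0.5 sin^1.5(30°) = 1.177.
F_nw = 0.6 × 100 × 1.177 = 70.61 ksi.
φR_n = 0.75 × 70.61 × 1.79 = 94.77 kips.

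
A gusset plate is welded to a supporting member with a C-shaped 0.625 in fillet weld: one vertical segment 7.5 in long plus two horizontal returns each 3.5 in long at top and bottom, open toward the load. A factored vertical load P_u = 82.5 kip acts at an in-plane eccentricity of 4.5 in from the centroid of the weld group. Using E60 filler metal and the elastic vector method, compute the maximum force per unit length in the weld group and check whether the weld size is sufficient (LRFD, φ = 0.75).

f_max ≈ 15.2 kip/in; NOT adequate

E60XX → F_EXX = 60 ksi.
Total weld length L_w = 14.5 in. Treat welds as unit-width lines.
Centroid: x̄ = 2×3.5×1.75 / 14.5 = 0.8448 in from the vertical weld.
Polar moment about centroid: J = I_x + I_y = [7.5³/12 + 2×3.5×3.75²] + [7.5×0.8448² + 2(3.5³/12 + 3.5×0.9052²)] = 151.8 in³.
Direct shear f_v = P/L_w = 82.5 / 14.5 = 5.69 kip/in (vertical).
Torsion M = P·e = 82.5 × 4.5 = 371.25 kip·in.
Critical point at (x, y) = (2.655, 3.75) from centroid. f_tx = M·y/J = 9.17 kip/in; f_ty = M·x/J = 6.492 kip/in.
Resultant f_max = √[f_tx² + (f_v + f_ty)²] = √[9.17² + (5.69 + 6.492)²] = 15.25 kip/in.
Capacity per unit length: φr_n = 0.75 × 0.6 × 60 × (0.707 × 0.625) = 11.93 kip/in.
15.25 > 11.93 → NOT adequate.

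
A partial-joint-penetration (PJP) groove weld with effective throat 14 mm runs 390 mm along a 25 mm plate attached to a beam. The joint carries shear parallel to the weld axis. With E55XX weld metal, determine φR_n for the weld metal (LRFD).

E55XX → F_EXX = 550 MPa.
Effective throat (given) t_e = 14 mm.
A_we = 14 × 390 = 5460 mm².
F_nw = 0.6 F_EXX = 330 MPa.
φR_n = 0.75 × 330 × 5460 × 10⁻³ = 1351 kN.

φR_n ≈ 1350 kN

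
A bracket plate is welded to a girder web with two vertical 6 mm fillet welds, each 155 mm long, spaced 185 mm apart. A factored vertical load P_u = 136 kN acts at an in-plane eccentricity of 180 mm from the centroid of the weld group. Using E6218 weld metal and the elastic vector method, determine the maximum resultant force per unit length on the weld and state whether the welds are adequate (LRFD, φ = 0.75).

f_max ≈ 1270 N/mm; NOT adequate

E62XX → F_EXX = 620 MPa.
Total weld length L_w = 310 mm. Treat welds as unit-width lines.
Polar moment about centroid: J = 2[d³/12 + d(b/2)²] = 2[155³/12 + 155×92.5²] = 3273000 mm³.
Direct shear f_v = P/L_w = 136×10³ / 310 = 438.7 N/mm (vertical).
Torsion M = P·e = 136×10³ × 180 = 24480000 N·mm.
Critical point at (x, y) = (92.5, 77.5) from centroid. f_tx = M·y/J = 579.6 N/mm; f_ty = M·x/J = 691.8 N/mm.
Resultant f_max = √[f_tx² + (f_v + f_ty)²] = √[579.6² + (438.7 + 691.8)²] = 1270 N/mm.
Capacity per unit length: φr_n = 0.75 × 0.6 × 620 × (0.707 × 6) = 1184 N/mm.
1270 > 1184 → NOT adequate.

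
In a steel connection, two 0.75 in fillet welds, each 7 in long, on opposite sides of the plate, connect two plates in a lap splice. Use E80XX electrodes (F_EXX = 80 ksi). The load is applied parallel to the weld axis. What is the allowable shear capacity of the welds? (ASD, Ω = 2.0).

R_n/Ω ≈ 178 kip

Effective throat t_e = 0.707 × 0.75 = 0.5302 in.
Total length L = 14 in; A_we = 0.5302 × 14 = 7.423 in².
F_nw = 0.6 F_EXX = 0.6 × 80 = 48 ksi.
R_n = 48 × 7.423 = 356.3 kip; R_n/Ω = 356.3/2.0 = 178.2 kip.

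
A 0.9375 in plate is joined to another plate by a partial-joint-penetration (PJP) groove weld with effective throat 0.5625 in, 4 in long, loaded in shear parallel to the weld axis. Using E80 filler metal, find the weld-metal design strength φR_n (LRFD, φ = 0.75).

φR_n ≈ 81 kip

E80XX → F_EXX = 80 ksi.
Effective throat (given) t_e = 0.5625 in.
A_we = 0.5625 × 4 = 2.25 in².
F_nw = 0.6 F_EXX = 48 ksi.
φR_n = 0.75 × 48 × 2.25 = 81 kip.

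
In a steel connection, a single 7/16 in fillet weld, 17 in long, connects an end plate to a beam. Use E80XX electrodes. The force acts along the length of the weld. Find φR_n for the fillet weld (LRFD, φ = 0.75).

φR_n ≈ 189 kips

E80XX → F_EXX = 80 ksi.
Effective throat t_e = 0.707 × 0.4375 = 0.3093 in.
Total length L = 17 in; A_we = 0.3093 × 17 = 5.258 in².
F_nw = 0.6 F_EXX = 0.6 × 80 = 48 ksi.
φR_n = 0.75 × 48 × 5.258 = 189.3 kips.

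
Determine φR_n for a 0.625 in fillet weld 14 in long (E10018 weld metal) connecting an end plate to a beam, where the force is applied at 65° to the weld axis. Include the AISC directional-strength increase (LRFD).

E100XX → F_EXX = 100 ksi.
t_e = 0.707 × 0.625 = 0.4419 in; A_we = 0.4419 × 14 = 6.186 in².
Directional factor: 1.0 + 0.5 sin^1.5(65°) = 1.431.
F_nw = 0.6 × 100 × 1.431 = 85.88 ksi.
φR_n = 0.75 × 85.88 × 6.186 = 398.5 kips.

φR_n ≈ 398 kips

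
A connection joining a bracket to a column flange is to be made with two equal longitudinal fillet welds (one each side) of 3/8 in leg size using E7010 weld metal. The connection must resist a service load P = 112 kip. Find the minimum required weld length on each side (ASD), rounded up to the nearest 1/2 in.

E70XX → F_EXX = 70 ksi.
Throat t_e = 0.707 × 0.375 = 0.2651 in.
r_n/Ω = (0.6 × 70 × 0.2651) / 2.0 = 5.568 kip/in.
L_req = P / (r_n/Ω) = 112 / 5.568 = 20.12 in total.
Per side: 20.12 / 2 = 10.06 in.
Round up → use L = 10.5 in on each side.

L = 10.5 in on each side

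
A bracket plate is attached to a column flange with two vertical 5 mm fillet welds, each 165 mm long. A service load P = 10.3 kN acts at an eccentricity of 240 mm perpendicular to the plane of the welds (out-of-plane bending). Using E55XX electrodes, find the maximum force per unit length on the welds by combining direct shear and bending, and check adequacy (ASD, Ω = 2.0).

f_max ≈ 274 N/mm; adequate

E55XX → F_EXX = 550 MPa.
L_w = 2 × 165 = 330 mm; section modulus (unit throat) S = 2 × L²/6 = 9075 mm².
Direct shear f_v = P/L_w = 10.3×10³/330 = 31.21 N/mm.
Moment M = P × e = 10.3×10³ × 240 = 2472000 N·mm; bending f_b = M/S = 272.4 N/mm.
f_max = √(f_v² + f_b²) = √(31.21² + 272.4²) = 274.2 N/mm.
r_n/Ω = (1/2.0) × 0.6 × 550 × (0.707 × 5) = 583.3 N/mm → adequate.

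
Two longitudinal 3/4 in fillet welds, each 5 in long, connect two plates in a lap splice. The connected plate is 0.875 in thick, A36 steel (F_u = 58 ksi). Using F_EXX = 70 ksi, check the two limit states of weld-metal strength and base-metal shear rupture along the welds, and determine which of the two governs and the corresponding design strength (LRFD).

φR_n ≈ 167 kip (weld metal governs)

t_e = 0.707 × 0.75 = 0.5302 in; L = 10 in.
Weld metal: φR_n = 0.75 × 0.6 × 70 × 0.5302 × 10 = 167 kip.
Base metal (shear rupture): φR_n = 0.75 × 0.6 × 58 × 0.875 × 10 = 228.4 kip.
Governing: weld metal.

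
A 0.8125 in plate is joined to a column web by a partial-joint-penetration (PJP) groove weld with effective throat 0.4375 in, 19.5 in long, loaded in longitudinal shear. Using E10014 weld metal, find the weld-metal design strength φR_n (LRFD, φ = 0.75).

E100XX → F_EXX = 100 ksi.
Effective throat (given) t_e = 0.4375 in.
A_we = 0.4375 × 19.5 = 8.531 in².
F_nw = 0.6 F_EXX = 60 ksi.
φR_n = 0.75 × 60 × 8.531 = 383.9 kips.

φR_n ≈ 384 kips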